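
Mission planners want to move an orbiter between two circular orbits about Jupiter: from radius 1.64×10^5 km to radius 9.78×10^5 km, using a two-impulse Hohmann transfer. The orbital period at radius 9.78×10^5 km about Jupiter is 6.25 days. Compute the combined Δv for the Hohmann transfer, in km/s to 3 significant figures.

From Kepler's third law T² = 4π²r³/μ at r = 9.78×10^5 km, T = 6.25 days = 6.25 × 86400 s = 5.400×10^5 s: μ = 4π²r³/T² = 1.26645×10^8 km³/s².
Transfer-ellipse semi-major axis a_t = (r₁ + r₂)/2 = (1.640×10^5 + 9.780×10^5)/2 = 5.710×10^5 km.
At r₁ the circular-orbit speed is v₁ = √(μ/r₁) = 27.789 km/s.
On the transfer ellipse at r₁, vis-viva gives v_p = √[μ(2/r₁ − 1/a_t)] = 36.368 km/s.
First burn Δv₁ = |v_p − v₁| = 8.579 km/s.
Circular speed at r₂: v₂ = √(μ/r₂) = 11.38 km/s.
Transfer-orbit speed at r₂: v_a = √[μ(2/r₂ − 1/a_t)] = 6.099 km/s.
Second burn Δv₂ = |v₂ − v_a| = 5.281 km/s.
Total Δv = Δv₁ + Δv₂ = 13.86 km/s.

Δv = 13.9 km/s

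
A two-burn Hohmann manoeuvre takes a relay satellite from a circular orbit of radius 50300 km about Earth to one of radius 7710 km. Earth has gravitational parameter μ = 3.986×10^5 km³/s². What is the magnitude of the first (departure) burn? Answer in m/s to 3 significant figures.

Δv₁ = 1360 m/s

The Hohmann ellipse has a_t = (r₁ + r₂)/2 = 29005 km.
On the circular orbit at r = 50300 km, v_c = √(μ/r) = 2.815 km/s.
Vis-viva on the transfer ellipse at r = 50300 km gives v_t = √[μ(2/r − 1/a_t)] = 1.451 km/s.
Δv₁ = |v_t − v_c| = |1.451 − 2.815| = 1.364 km/s.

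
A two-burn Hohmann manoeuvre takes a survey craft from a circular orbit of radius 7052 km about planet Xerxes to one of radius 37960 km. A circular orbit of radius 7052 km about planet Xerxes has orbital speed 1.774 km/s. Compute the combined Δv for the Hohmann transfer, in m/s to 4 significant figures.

From the circular-orbit relation v² = μ/r at r = 7052 km: μ = v²r = (1.774)² × 7052 = 22193.2 km³/s².
Transfer-ellipse semi-major axis a_t = (r₁ + r₂)/2 = (7052 + 37960)/2 = 22506 km.
Circular speed at r₁: v₁ = √(μ/r₁) = √(22193.2/7052) = 1.7740 km/s.
Transfer-orbit speed at r₁ (vis-viva): v_p = √[μ(2/r₁ − 1/a_t)] = 2.3039 km/s.
First burn Δv₁ = |v_p − v₁| = 0.5299 km/s.
Circular speed at r₂: v₂ = √(μ/r₂) = 0.7646 km/s.
Transfer-orbit speed at r₂: v_a = √[μ(2/r₂ − 1/a_t)] = 0.4280 km/s.
Second burn Δv₂ = |v₂ − v_a| = 0.3366 km/s.
Total Δv = Δv₁ + Δv₂ = 0.8665 km/s.

Δv = 866.5 m/s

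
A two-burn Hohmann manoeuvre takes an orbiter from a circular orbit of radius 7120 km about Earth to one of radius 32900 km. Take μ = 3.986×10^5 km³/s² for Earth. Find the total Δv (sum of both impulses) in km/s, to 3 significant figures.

Δv = 3.52 km/s

The Hohmann ellipse has a_t = (r₁ + r₂)/2 = 20010 km.
At r₁ the circular-orbit speed is v₁ = √(μ/r₁) = 7.482 km/s.
On the transfer ellipse at r₁, vis-viva equation gives v_p = √[μ(2/r₁ − 1/a_t)] = 9.594 km/s.
First burn Δv₁ = |v_p − v₁| = 2.112 km/s.
At r₂, v₂ = √(μ/r₂) = 3.4807 km/s.
Transfer-orbit speed at r₂: v_a = √[μ(2/r₂ − 1/a_t)] = 2.0763 km/s.
Second burn Δv₂ = |v₂ − v_a| = 1.404 km/s.
Total Δv = Δv₁ + Δv₂ = 3.516 km/s.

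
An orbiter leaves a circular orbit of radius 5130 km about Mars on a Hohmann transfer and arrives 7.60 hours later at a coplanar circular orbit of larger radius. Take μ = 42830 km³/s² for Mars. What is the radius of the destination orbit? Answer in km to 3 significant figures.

r₂ = 24500 km

Transfer time t = 7.60 hours = 27360 s, and t = π√(a_t³/μ).
So a_t = (μ t²/π²)^(1/3) = (42830 × (27360)² / π²)^(1/3) = 14810 km.
Since a_t = (r₁ + r₂)/2, r₂ = 2a_t − r₁ = 2×14810 − 5130 = 24490 km.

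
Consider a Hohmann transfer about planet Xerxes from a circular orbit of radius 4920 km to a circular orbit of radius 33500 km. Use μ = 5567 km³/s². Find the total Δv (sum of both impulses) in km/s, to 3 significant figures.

Semi-major axis of the transfer orbit: a_t = (4920 + 33500)/2 = 19210 km.
At r₁ the circular-orbit speed is v₁ = √(μ/r₁) = 1.064 km/s.
Transfer-orbit speed at r₁ (v² = μ(2/r − 1/a)): v_p = √[μ(2/r₁ − 1/a_t)] = 1.405 km/s.
First burn Δv₁ = |v_p − v₁| = 0.3410 km/s.
At r₂, v₂ = √(μ/r₂) = 0.407651 km/s.
Transfer-orbit speed at r₂: v_a = √[μ(2/r₂ − 1/a_t)] = 0.206304 km/s.
Second burn Δv₂ = |v₂ − v_a| = 0.2013 km/s.
Δv = Δv₁ + Δv₂ = 0.3410 + 0.2013 = 0.5423 km/s.

Δv = 0.542 km/s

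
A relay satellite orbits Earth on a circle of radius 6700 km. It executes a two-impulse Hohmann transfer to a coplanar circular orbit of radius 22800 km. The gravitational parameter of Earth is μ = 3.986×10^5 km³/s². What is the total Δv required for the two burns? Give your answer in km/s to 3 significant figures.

Δv = 3.24 km/s

Transfer-ellipse semi-major axis a_t = (r₁ + r₂)/2 = (6700 + 22800)/2 = 14750 km.
Circular speed at r₁: v₁ = √(μ/r₁) = √(3.986×10^5/6700) = 7.713 km/s.
On the transfer ellipse at r₁, v² = μ(2/r − 1/a) gives v_p = √[μ(2/r₁ − 1/a_t)] = 9.590 km/s.
First burn Δv₁ = |v_p − v₁| = 1.877 km/s.
Circular speed at r₂: v₂ = √(μ/r₂) = 4.181 km/s.
Transfer-orbit speed at r₂: v_a = √[μ(2/r₂ − 1/a_t)] = 2.818 km/s.
Second burn Δv₂ = |v₂ − v_a| = 1.363 km/s.
Total Δv = Δv₁ + Δv₂ = 3.240 km/s.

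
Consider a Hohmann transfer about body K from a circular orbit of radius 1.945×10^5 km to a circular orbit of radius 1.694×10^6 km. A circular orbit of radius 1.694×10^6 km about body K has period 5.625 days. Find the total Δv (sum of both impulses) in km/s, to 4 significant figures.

From Kepler's third law T² = 4π²r³/μ at r = 1.694×10^6 km, T = 5.625 days = 5.625 × 86400 s = 4.860×10^5 s: μ = 4π²r³/T² = 8.12508×10^8 km³/s².
Semi-major axis of the transfer orbit: a_t = (1.945×10^5 + 1.694×10^6)/2 = 9.4425×10^5 km.
At r₁ the circular-orbit speed is v₁ = √(μ/r₁) = 64.63 km/s.
Transfer-orbit speed at r₁ (vis-viva equation): v_p = √[μ(2/r₁ − 1/a_t)] = 86.57 km/s.
First burn Δv₁ = |v_p − v₁| = 21.94 km/s.
At r₂, v₂ = √(μ/r₂) = 21.90 km/s.
Transfer-orbit speed at r₂: v_a = √[μ(2/r₂ − 1/a_t)] = 9.940 km/s.
Second burn Δv₂ = |v₂ − v_a| = 11.96 km/s.
Total Δv = Δv₁ + Δv₂ = 33.90 km/s.

Δv = 33.90 km/s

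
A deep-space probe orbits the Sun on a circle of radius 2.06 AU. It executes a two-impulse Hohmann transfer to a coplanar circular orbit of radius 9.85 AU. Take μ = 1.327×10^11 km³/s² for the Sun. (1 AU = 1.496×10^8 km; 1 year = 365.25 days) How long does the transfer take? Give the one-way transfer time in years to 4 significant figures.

t = 7.267 years

In km: r₁ = 2.06 × 1.496×10^8 = 3.08176×10^8 km; r₂ = 9.85 × 1.496×10^8 = 1.47356×10^9 km.
Transfer-ellipse semi-major axis a_t = (r₁ + r₂)/2 = (3.08176×10^8 + 1.47356×10^9)/2 = 8.90868×10^8 km.
Transfer time t = π√(a_t³/μ) = π√((8.90868×10^8)³ / 1.327×10^11) = 2.2932×10^8 s.
Converting: 2.2932×10^8 s ÷ 3.15576×10^7 s/year (365.25 × 86400) = 7.267 years.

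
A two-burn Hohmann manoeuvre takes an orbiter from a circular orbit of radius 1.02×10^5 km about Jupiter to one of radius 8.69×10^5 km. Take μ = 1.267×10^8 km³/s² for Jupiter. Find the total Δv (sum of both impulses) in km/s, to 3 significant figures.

Semi-major axis of the transfer orbit: a_t = (1.020×10^5 + 8.690×10^5)/2 = 4.855×10^5 km.
Circular speed at r₁: v₁ = √(μ/r₁) = √(1.267×10^8/1.020×10^5) = 35.24 km/s.
On the transfer ellipse at r₁, vis-viva equation gives v_p = √[μ(2/r₁ − 1/a_t)] = 47.15 km/s.
First burn Δv₁ = |v_p − v₁| = 11.91 km/s.
Circular speed at r₂: v₂ = √(μ/r₂) = 12.075 km/s.
Transfer-orbit speed at r₂: v_a = √[μ(2/r₂ − 1/a_t)] = 5.5346 km/s.
Second burn Δv₂ = |v₂ − v_a| = 6.540 km/s.
Δv = Δv₁ + Δv₂ = 11.91 + 6.540 = 18.45 km/s.

Δv = 18.4 km/s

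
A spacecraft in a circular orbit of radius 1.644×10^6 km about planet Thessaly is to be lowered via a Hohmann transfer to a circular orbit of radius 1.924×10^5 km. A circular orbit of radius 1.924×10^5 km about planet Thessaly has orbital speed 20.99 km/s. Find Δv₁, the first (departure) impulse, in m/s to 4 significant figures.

Δv₁ = 3894 m/s

From the circular-orbit relation v² = μ/r at r = 1.924×10^5 km: μ = v²r = (20.99)² × 1.924×10^5 = 8.47676×10^7 km³/s².
Transfer-ellipse semi-major axis a_t = (r₁ + r₂)/2 = (1.644×10^6 + 1.924×10^5)/2 = 9.182×10^5 km.
Circular speed at r = 1.644×10^6 km: v_c = √(μ/r) = 7.181 km/s.
Transfer-orbit speed at the same r (vis-viva, a = a_t): v_t = √[μ(2/r − 1/a_t)] = 3.287 km/s.
Δv₁ = |v_t − v_c| = |3.287 − 7.181| = 3.894 km/s.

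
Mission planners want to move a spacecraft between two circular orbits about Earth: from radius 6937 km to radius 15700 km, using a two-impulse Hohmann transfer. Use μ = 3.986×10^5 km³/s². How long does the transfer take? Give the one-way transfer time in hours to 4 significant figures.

The Hohmann ellipse has a_t = (r₁ + r₂)/2 = 11318.5 km.
By Kepler's third law the transfer-orbit period is T = 2π√(a_t³/μ), so t = T/2 = 5992 s.
Converting: 5992 s ÷ 3600 s/hour = 1.664 hours.

t = 1.664 hours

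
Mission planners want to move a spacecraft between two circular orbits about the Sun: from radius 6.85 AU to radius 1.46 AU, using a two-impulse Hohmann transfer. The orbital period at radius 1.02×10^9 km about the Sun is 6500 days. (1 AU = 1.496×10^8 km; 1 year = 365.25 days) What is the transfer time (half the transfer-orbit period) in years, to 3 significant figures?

t = 4.23 years

From Kepler's third law T² = 4π²r³/μ at r = 1.02×10^9 km, T = 6500 days = 6500 × 86400 s = 5.616×10^8 s: μ = 4π²r³/T² = 1.32833×10^11 km³/s².
In km: r₁ = 6.85 × 1.496×10^8 = 1.02476×10^9 km; r₂ = 1.46 × 1.496×10^8 = 2.18416×10^8 km.
Transfer-ellipse semi-major axis a_t = (r₁ + r₂)/2 = (1.02476×10^9 + 2.18416×10^8)/2 = 6.21588×10^8 km.
By Kepler's third law the transfer-orbit period is T = 2π√(a_t³/μ), so t = T/2 = 1.336×10^8 s.
Converting: 1.336×10^8 s ÷ 3.15576×10^7 s/year (365.25 × 86400) = 4.23 years.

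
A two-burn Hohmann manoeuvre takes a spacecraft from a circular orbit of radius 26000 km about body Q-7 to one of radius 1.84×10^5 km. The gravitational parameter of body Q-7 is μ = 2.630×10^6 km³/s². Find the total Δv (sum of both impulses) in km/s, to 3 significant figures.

The Hohmann ellipse has a_t = (r₁ + r₂)/2 = 1.050×10^5 km.
At r₁ the circular-orbit speed is v₁ = √(μ/r₁) = 10.0575 km/s.
Transfer-orbit speed at r₁ (vis-viva equation): v_p = √[μ(2/r₁ − 1/a_t)] = 13.3139 km/s.
First burn Δv₁ = |v_p − v₁| = 3.2564 km/s.
At r₂, v₂ = √(μ/r₂) = 3.7807 km/s.
Transfer-orbit speed at r₂: v_a = √[μ(2/r₂ − 1/a_t)] = 1.8813 km/s.
Second burn Δv₂ = |v₂ − v_a| = 1.8994 km/s.
Total Δv = Δv₁ + Δv₂ = 5.156 km/s.

Δv = 5.16 km/s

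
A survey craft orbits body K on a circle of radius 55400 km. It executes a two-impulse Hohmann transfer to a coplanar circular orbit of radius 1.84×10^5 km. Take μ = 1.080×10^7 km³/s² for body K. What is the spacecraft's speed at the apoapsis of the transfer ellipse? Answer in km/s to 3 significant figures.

v = 5.21 km/s

The Hohmann ellipse has a_t = (r₁ + r₂)/2 = 1.197×10^5 km.
At apoapsis, r = 1.840×10^5 km.
Applying v² = μ(2/r − 1/a_t): v = 5.212 km/s.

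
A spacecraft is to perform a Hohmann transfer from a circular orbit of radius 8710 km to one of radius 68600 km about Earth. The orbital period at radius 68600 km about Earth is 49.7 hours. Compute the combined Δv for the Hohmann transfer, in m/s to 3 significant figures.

Δv = 3510 m/s

From Kepler's third law T² = 4π²r³/μ at r = 68600 km, T = 49.7 hours = 49.7 × 3600 s = 1.7892×10^5 s: μ = 4π²r³/T² = 3.98120×10^5 km³/s².
Transfer-ellipse semi-major axis a_t = (r₁ + r₂)/2 = (8710 + 68600)/2 = 38655 km.
At r₁ the circular-orbit speed is v₁ = √(μ/r₁) = 6.7608 km/s.
Transfer-orbit speed at r₁ (vis-viva equation): v_p = √[μ(2/r₁ − 1/a_t)] = 9.0065 km/s.
First burn Δv₁ = |v_p − v₁| = 2.2457 km/s.
Circular speed at r₂: v₂ = √(μ/r₂) = 2.4090 km/s.
Transfer-orbit speed at r₂: v_a = √[μ(2/r₂ − 1/a_t)] = 1.1435 km/s.
Second burn Δv₂ = |v₂ − v_a| = 1.2655 km/s.
Δv = Δv₁ + Δv₂ = 2.2457 + 1.2655 = 3.511 km/s.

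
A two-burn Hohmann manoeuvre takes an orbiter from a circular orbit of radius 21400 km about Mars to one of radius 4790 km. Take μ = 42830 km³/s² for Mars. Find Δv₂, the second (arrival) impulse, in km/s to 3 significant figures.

Δv₂ = 0.832 km/s

Semi-major axis of the transfer orbit: a_t = (21400 + 4790)/2 = 13095 km.
Circular speed at r = 4790 km: v_c = √(μ/r) = 2.9902 km/s.
Transfer-orbit speed at the same r (vis-viva, a = a_t): v_t = √[μ(2/r − 1/a_t)] = 3.8226 km/s.
Δv₂ = |v_t − v_c| = |3.8226 − 2.9902| = 0.8324 km/s.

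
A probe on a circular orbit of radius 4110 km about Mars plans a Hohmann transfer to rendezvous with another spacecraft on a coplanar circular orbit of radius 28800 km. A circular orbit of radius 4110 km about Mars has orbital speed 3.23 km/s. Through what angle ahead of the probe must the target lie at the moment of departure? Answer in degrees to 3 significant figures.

From the circular-orbit relation v² = μ/r at r = 4110 km: μ = v²r = (3.23)² × 4110 = 42879.2 km³/s².
Transfer-ellipse semi-major axis a_t = (r₁ + r₂)/2 = (4110 + 28800)/2 = 16455 km.
The half-period of the transfer ellipse is t = π√(a_t³/μ) = 32024 s.
The target's mean motion on its circular orbit is ω₂ = √(μ/r₂³) = 4.2368×10^-5 rad/s.
Angle swept by the target during transfer: ω₂·t = 1.3568 rad = 77.74°.
Arrival is 180° from departure on the ellipse, so φ = 180° − 77.74° = 102°.

φ = 102°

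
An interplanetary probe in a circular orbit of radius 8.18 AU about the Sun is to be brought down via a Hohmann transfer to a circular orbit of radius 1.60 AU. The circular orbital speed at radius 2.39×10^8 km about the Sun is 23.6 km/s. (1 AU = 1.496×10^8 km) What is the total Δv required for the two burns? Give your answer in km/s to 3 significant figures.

Δv = 11.4 km/s

From the circular-orbit relation v² = μ/r at r = 2.39×10^8 km: μ = v²r = (23.6)² × 2.39×10^8 = 1.33113×10^11 km³/s².
In km: r₁ = 8.18 × 1.496×10^8 = 1.223728×10^9 km; r₂ = 1.60 × 1.496×10^8 = 2.3936×10^8 km.
Semi-major axis of the transfer orbit: a_t = (1.223728×10^9 + 2.3936×10^8)/2 = 7.31544×10^8 km.
At r₁ the circular-orbit speed is v₁ = √(μ/r₁) = 10.43 km/s.
Transfer-orbit speed at r₁ (vis-viva equation): v_a = √[μ(2/r₁ − 1/a_t)] = 5.966 km/s.
First burn Δv₁ = |v_a − v₁| = 4.464 km/s.
At r₂, v₂ = √(μ/r₂) = 23.5822 km/s.
Transfer-orbit speed at r₂: v_p = √[μ(2/r₂ − 1/a_t)] = 30.5005 km/s.
Second burn Δv₂ = |v₂ − v_p| = 6.918 km/s.
Total Δv = Δv₁ + Δv₂ = 11.38 km/s.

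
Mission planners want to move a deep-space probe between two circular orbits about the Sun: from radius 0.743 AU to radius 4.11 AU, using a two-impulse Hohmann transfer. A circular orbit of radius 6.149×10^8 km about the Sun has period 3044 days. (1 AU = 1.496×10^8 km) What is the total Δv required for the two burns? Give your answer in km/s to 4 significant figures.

Δv = 16.98 km/s

From Kepler's third law T² = 4π²r³/μ at r = 6.149×10^8 km, T = 3044 days = 3044 × 86400 s = 2.630016×10^8 s: μ = 4π²r³/T² = 1.32696×10^11 km³/s².
In km: r₁ = 0.743 × 1.496×10^8 = 1.111528×10^8 km; r₂ = 4.11 × 1.496×10^8 = 6.14856×10^8 km.
Semi-major axis of the transfer orbit: a_t = (1.111528×10^8 + 6.14856×10^8)/2 = 3.630044×10^8 km.
At r₁ the circular-orbit speed is v₁ = √(μ/r₁) = 34.55 km/s.
Transfer-orbit speed at r₁ (vis-viva): v_p = √[μ(2/r₁ − 1/a_t)] = 44.97 km/s.
First burn Δv₁ = |v_p − v₁| = 10.42 km/s.
At r₂, v₂ = √(μ/r₂) = 14.691 km/s.
Transfer-orbit speed at r₂: v_a = √[μ(2/r₂ − 1/a_t)] = 8.1292 km/s.
Second burn Δv₂ = |v₂ − v_a| = 6.562 km/s.
Δv = Δv₁ + Δv₂ = 10.42 + 6.562 = 16.98 km/s.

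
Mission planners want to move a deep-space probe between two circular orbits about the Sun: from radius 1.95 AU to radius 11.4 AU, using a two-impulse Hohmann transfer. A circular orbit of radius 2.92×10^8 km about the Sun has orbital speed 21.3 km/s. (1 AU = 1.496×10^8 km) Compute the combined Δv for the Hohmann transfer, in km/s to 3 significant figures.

From the circular-orbit relation v² = μ/r at r = 2.92×10^8 km: μ = v²r = (21.3)² × 2.92×10^8 = 1.32477×10^11 km³/s².
In km: r₁ = 1.95 × 1.496×10^8 = 2.9172×10^8 km; r₂ = 11.4 × 1.496×10^8 = 1.70544×10^9 km.
The Hohmann ellipse has a_t = (r₁ + r₂)/2 = 9.9858×10^8 km.
At r₁ the circular-orbit speed is v₁ = √(μ/r₁) = 21.310 km/s.
On the transfer ellipse at r₁, vis-viva gives v_p = √[μ(2/r₁ − 1/a_t)] = 27.849 km/s.
First burn Δv₁ = |v_p − v₁| = 6.539 km/s.
Circular speed at r₂: v₂ = √(μ/r₂) = 8.814 km/s.
Transfer-orbit speed at r₂: v_a = √[μ(2/r₂ − 1/a_t)] = 4.764 km/s.
Second burn Δv₂ = |v₂ − v_a| = 4.050 km/s.
Total Δv = Δv₁ + Δv₂ = 10.59 km/s.

Δv = 10.6 km/s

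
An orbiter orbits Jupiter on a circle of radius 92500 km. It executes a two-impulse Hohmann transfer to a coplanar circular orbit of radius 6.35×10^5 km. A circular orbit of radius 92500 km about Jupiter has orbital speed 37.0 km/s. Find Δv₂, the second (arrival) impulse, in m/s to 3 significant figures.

Δv₂ = 7000 m/s

From the circular-orbit relation v² = μ/r at r = 92500 km: μ = v²r = (37.0)² × 92500 = 1.26632×10^8 km³/s².
The Hohmann ellipse has a_t = (r₁ + r₂)/2 = 3.6375×10^5 km.
Circular speed at r = 6.350×10^5 km: v_c = √(μ/r) = 14.1217 km/s.
Vis-viva on the transfer ellipse at r = 6.350×10^5 km gives v_t = √[μ(2/r − 1/a_t)] = 7.12123 km/s.
Δv₂ = |v_t − v_c| = |7.12123 − 14.1217| = 7.000 km/s.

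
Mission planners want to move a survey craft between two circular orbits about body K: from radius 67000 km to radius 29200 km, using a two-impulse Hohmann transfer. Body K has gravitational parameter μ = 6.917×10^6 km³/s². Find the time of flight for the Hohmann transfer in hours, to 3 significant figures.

t = 3.50 hours

Semi-major axis of the transfer orbit: a_t = (67000 + 29200)/2 = 48100 km.
Half the transfer-orbit period gives t = π√(a_t³/μ) = 12600 s.
Converting: 12600 s ÷ 3600 s/hour = 3.50 hours.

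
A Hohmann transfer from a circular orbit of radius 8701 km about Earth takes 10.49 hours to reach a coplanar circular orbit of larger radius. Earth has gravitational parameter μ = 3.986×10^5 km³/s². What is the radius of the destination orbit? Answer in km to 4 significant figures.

Transfer time t = 10.49 hours = 37764 s, and t = π√(a_t³/μ).
So a_t = (μ t²/π²)^(1/3) = (3.986×10^5 × (37764)² / π²)^(1/3) = 38619 km.
Since a_t = (r₁ + r₂)/2, r₂ = 2a_t − r₁ = 2×38619 − 8701 = 68537 km.

r₂ = 68540 km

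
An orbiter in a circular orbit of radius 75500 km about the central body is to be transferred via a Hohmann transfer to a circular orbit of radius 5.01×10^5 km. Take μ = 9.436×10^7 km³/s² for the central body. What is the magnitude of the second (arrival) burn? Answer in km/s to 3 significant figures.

Semi-major axis of the transfer orbit: a_t = (75500 + 5.010×10^5)/2 = 2.8825×10^5 km.
On the circular orbit at r = 5.010×10^5 km, v_c = √(μ/r) = 13.724 km/s.
Transfer-orbit speed at the same r (vis-viva, a = a_t): v_t = √[μ(2/r − 1/a_t)] = 7.0237 km/s.
Δv₂ = |v_t − v_c| = |7.0237 − 13.724| = 6.700 km/s.

Δv₂ = 6.70 km/s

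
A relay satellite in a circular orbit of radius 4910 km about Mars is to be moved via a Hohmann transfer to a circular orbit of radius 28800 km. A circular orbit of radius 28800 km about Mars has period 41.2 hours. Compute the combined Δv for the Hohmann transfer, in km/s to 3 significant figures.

From Kepler's third law T² = 4π²r³/μ at r = 28800 km, T = 41.2 hours = 41.2 × 3600 s = 1.4832×10^5 s: μ = 4π²r³/T² = 42868.4 km³/s².
Transfer-ellipse semi-major axis a_t = (r₁ + r₂)/2 = (4910 + 28800)/2 = 16855 km.
Circular speed at r₁: v₁ = √(μ/r₁) = √(42868.4/4910) = 2.9548 km/s.
On the transfer ellipse at r₁, vis-viva equation gives v_p = √[μ(2/r₁ − 1/a_t)] = 3.8624 km/s.
First burn Δv₁ = |v_p − v₁| = 0.9076 km/s.
At r₂, v₂ = √(μ/r₂) = 1.220 km/s.
Transfer-orbit speed at r₂: v_a = √[μ(2/r₂ − 1/a_t)] = 0.6585 km/s.
Second burn Δv₂ = |v₂ − v_a| = 0.5615 km/s.
Δv = Δv₁ + Δv₂ = 0.9076 + 0.5615 = 1.469 km/s.

Δv = 1.47 km/s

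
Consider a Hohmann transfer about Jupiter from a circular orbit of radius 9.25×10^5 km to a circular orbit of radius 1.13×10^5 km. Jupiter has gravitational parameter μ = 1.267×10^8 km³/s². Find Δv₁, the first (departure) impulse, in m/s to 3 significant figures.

The Hohmann ellipse has a_t = (r₁ + r₂)/2 = 5.190×10^5 km.
On the circular orbit at r = 9.250×10^5 km, v_c = √(μ/r) = 11.704 km/s.
Vis-viva on the transfer ellipse at r = 9.250×10^5 km gives v_t = √[μ(2/r − 1/a_t)] = 5.4610 km/s.
Δv₁ = |v_t − v_c| = |5.4610 − 11.704| = 6.243 km/s.

Δv₁ = 6240 m/s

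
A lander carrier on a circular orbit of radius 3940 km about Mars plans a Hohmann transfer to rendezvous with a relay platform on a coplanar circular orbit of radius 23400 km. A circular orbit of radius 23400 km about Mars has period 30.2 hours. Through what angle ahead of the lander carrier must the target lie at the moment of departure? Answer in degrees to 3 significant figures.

φ = 99.6°

From Kepler's third law T² = 4π²r³/μ at r = 23400 km, T = 30.2 hours = 30.2 × 3600 s = 1.0872×10^5 s: μ = 4π²r³/T² = 42794.5 km³/s².
Semi-major axis of the transfer orbit: a_t = (3940 + 23400)/2 = 13670 km.
The half-period of the transfer ellipse is t = π√(a_t³/μ) = 24272 s.
The target's mean motion on its circular orbit is ω₂ = √(μ/r₂³) = 5.7792×10^-5 rad/s.
Angle swept by the target during transfer: ω₂·t = 1.4027 rad = 80.37°.
The lander carrier traverses 180° on the transfer ellipse, so the target must lead by 180° − 80.37° = 99.6°.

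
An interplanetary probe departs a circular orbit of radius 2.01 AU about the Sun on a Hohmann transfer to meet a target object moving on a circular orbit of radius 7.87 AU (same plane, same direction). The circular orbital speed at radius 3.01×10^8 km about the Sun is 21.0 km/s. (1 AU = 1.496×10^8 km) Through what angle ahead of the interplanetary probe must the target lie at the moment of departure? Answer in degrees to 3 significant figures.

φ = 90.5°

From the circular-orbit relation v² = μ/r at r = 3.01×10^8 km: μ = v²r = (21.0)² × 3.01×10^8 = 1.32741×10^11 km³/s².
In km: r₁ = 2.01 × 1.496×10^8 = 3.00696×10^8 km; r₂ = 7.87 × 1.496×10^8 = 1.177352×10^9 km.
Transfer-ellipse semi-major axis a_t = (r₁ + r₂)/2 = (3.00696×10^8 + 1.177352×10^9)/2 = 7.39024×10^8 km.
Transfer time t = π√(a_t³/μ) = 1.73235×10^8 s.
Target angular speed ω₂ = √(μ/r₂³) = 9.01868×10^-9 rad/s.
Angle swept by the target during transfer: ω₂·t = 1.56235 rad = 89.52°.
Arrival is 180° from departure on the ellipse, so φ = 180° − 89.52° = 90.5°.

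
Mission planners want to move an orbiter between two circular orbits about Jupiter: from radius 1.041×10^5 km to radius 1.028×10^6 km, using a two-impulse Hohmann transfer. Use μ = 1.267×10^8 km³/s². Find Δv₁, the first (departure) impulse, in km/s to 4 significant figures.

Δv₁ = 12.13 km/s

Semi-major axis of the transfer orbit: a_t = (1.041×10^5 + 1.028×10^6)/2 = 5.6605×10^5 km.
Circular speed at r = 1.041×10^5 km: v_c = √(μ/r) = 34.887 km/s.
Vis-viva on the transfer ellipse at r = 1.041×10^5 km gives v_t = √[μ(2/r − 1/a_t)] = 47.015 km/s.
Δv₁ = |v_t − v_c| = |47.015 − 34.887| = 12.13 km/s.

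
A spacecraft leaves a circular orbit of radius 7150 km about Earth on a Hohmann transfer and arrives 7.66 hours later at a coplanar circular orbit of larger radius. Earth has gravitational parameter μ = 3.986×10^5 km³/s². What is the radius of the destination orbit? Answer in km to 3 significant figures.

r₂ = 55500 km

Transfer time t = 7.66 hours = 27576 s, and t = π√(a_t³/μ).
So a_t = (μ t²/π²)^(1/3) = (3.986×10^5 × (27576)² / π²)^(1/3) = 31316 km.
Since a_t = (r₁ + r₂)/2, r₂ = 2a_t − r₁ = 2×31316 − 7150 = 55482 km.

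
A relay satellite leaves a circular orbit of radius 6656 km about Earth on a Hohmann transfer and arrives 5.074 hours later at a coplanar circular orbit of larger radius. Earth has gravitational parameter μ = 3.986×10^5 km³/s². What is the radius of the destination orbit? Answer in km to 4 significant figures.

Transfer time t = 5.074 hours = 18266.4 s, and t = π√(a_t³/μ).
So a_t = (μ t²/π²)^(1/3) = (3.986×10^5 × (18266.4)² / π²)^(1/3) = 23797 km.
Since a_t = (r₁ + r₂)/2, r₂ = 2a_t − r₁ = 2×23797 − 6656 = 40938 km.

r₂ = 40940 km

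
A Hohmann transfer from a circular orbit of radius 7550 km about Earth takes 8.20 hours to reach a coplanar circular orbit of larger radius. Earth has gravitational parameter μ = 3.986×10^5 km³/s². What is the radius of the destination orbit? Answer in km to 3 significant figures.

Transfer time t = 8.20 hours = 29520 s, and t = π√(a_t³/μ).
So a_t = (μ t²/π²)^(1/3) = (3.986×10^5 × (29520)² / π²)^(1/3) = 32771 km.
Since a_t = (r₁ + r₂)/2, r₂ = 2a_t − r₁ = 2×32771 − 7550 = 57992 km.

r₂ = 58000 km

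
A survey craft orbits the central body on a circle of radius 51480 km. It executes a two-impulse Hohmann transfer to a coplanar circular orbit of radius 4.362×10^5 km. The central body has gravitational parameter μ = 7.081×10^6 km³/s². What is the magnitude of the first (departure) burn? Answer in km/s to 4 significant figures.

Δv₁ = 3.958 km/s

The Hohmann ellipse has a_t = (r₁ + r₂)/2 = 2.4384×10^5 km.
On the circular orbit at r = 51480 km, v_c = √(μ/r) = 11.728 km/s.
Transfer-orbit speed at the same r (vis-viva, a = a_t): v_t = √[μ(2/r − 1/a_t)] = 15.686 km/s.
Δv₁ = |v_t − v_c| = |15.686 − 11.728| = 3.958 km/s.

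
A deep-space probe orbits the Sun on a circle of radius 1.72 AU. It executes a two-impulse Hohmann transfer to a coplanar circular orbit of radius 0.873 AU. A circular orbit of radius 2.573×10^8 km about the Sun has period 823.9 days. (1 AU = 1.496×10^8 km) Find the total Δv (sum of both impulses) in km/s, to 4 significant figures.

From Kepler's third law T² = 4π²r³/μ at r = 2.573×10^8 km, T = 823.9 days = 823.9 × 86400 s = 7.118496×10^7 s: μ = 4π²r³/T² = 1.32710×10^11 km³/s².
In km: r₁ = 1.72 × 1.496×10^8 = 2.57312×10^8 km; r₂ = 0.873 × 1.496×10^8 = 1.306008×10^8 km.
Semi-major axis of the transfer orbit: a_t = (2.57312×10^8 + 1.306008×10^8)/2 = 1.939564×10^8 km.
Circular speed at r₁: v₁ = √(μ/r₁) = √(1.32710×10^11/2.57312×10^8) = 22.7102 km/s.
On the transfer ellipse at r₁, vis-viva equation gives v_a = √[μ(2/r₁ − 1/a_t)] = 18.6355 km/s.
First burn Δv₁ = |v_a − v₁| = 4.075 km/s.
Circular speed at r₂: v₂ = √(μ/r₂) = 31.877 km/s.
Transfer-orbit speed at r₂: v_p = √[μ(2/r₂ − 1/a_t)] = 36.716 km/s.
Second burn Δv₂ = |v₂ − v_p| = 4.839 km/s.
Total Δv = Δv₁ + Δv₂ = 8.914 km/s.

Δv = 8.914 km/s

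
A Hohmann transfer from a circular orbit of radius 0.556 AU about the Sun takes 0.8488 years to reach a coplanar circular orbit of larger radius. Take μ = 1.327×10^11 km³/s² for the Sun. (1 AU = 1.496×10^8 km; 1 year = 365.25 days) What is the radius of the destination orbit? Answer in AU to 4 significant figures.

In km: r₁ = 0.556 × 1.496×10^8 = 8.31776×10^7 km.
Transfer time t = 0.8488 years × 365.25 × 86400 s = 2.678609088×10^7 s, and t = π√(a_t³/μ).
So a_t = (μ t²/π²)^(1/3) = (1.327×10^11 × (2.678609088×10^7)² / π²)^(1/3) = 2.1288×10^8 km.
Since a_t = (r₁ + r₂)/2, r₂ = 2a_t − r₁ = 2×2.1288×10^8 − 8.31776×10^7 = 3.425824×10^8 km.
In AU: r₂ = 3.425824×10^8 / 1.496×10^8 = 2.290 AU.

r₂ = 2.290 AU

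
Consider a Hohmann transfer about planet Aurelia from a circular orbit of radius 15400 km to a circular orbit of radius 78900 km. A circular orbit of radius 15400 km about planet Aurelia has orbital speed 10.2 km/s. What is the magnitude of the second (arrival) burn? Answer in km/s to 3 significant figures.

Δv₂ = 1.93 km/s

From the circular-orbit relation v² = μ/r at r = 15400 km: μ = v²r = (10.2)² × 15400 = 1.60222×10^6 km³/s².
Semi-major axis of the transfer orbit: a_t = (15400 + 78900)/2 = 47150 km.
On the circular orbit at r = 78900 km, v_c = √(μ/r) = 4.506 km/s.
Transfer-orbit speed at the same r (vis-viva, a = a_t): v_t = √[μ(2/r − 1/a_t)] = 2.575 km/s.
Δv₂ = |v_t − v_c| = |2.575 − 4.506| = 1.931 km/s.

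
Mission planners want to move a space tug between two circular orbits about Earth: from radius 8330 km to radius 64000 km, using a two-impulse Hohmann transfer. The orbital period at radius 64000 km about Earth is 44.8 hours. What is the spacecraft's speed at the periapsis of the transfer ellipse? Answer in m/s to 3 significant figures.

From Kepler's third law T² = 4π²r³/μ at r = 64000 km, T = 44.8 hours = 44.8 × 3600 s = 1.6128×10^5 s: μ = 4π²r³/T² = 3.97868×10^5 km³/s².
Transfer-ellipse semi-major axis a_t = (r₁ + r₂)/2 = (8330 + 64000)/2 = 36165 km.
The periapsis of the transfer ellipse is at r = 8330 km.
Vis-viva: v = √[μ(2/r − 1/a_t)] = √[3.97868×10^5 × (2/8330 − 1/36165)] = 9.194 km/s.

v = 9190 m/s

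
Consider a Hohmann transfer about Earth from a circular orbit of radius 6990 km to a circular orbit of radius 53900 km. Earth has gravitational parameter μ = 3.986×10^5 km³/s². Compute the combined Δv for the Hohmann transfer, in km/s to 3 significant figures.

Semi-major axis of the transfer orbit: a_t = (6990 + 53900)/2 = 30445 km.
Circular speed at r₁: v₁ = √(μ/r₁) = √(3.986×10^5/6990) = 7.55144 km/s.
On the transfer ellipse at r₁, vis-viva equation gives v_p = √[μ(2/r₁ − 1/a_t)] = 10.0477 km/s.
First burn Δv₁ = |v_p − v₁| = 2.4963 km/s.
Circular speed at r₂: v₂ = √(μ/r₂) = 2.7194 km/s.
Transfer-orbit speed at r₂: v_a = √[μ(2/r₂ − 1/a_t)] = 1.3030 km/s.
Second burn Δv₂ = |v₂ − v_a| = 1.4164 km/s.
Total Δv = Δv₁ + Δv₂ = 3.913 km/s.

Δv = 3.91 km/s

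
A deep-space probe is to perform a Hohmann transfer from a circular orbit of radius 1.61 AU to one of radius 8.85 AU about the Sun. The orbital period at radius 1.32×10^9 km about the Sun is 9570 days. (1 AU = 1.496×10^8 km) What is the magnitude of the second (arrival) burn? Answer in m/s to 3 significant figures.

From Kepler's third law T² = 4π²r³/μ at r = 1.32×10^9 km, T = 9570 days = 9570 × 86400 s = 8.26848×10^8 s: μ = 4π²r³/T² = 1.32810×10^11 km³/s².
In km: r₁ = 1.61 × 1.496×10^8 = 2.40856×10^8 km; r₂ = 8.85 × 1.496×10^8 = 1.32396×10^9 km.
Semi-major axis of the transfer orbit: a_t = (2.40856×10^8 + 1.32396×10^9)/2 = 7.82408×10^8 km.
On the circular orbit at r = 1.32396×10^9 km, v_c = √(μ/r) = 10.016 km/s.
Transfer-orbit speed at the same r (vis-viva, a = a_t): v_t = √[μ(2/r − 1/a_t)] = 5.5570 km/s.
Δv₂ = |v_t − v_c| = |5.5570 − 10.016| = 4.459 km/s.

Δv₂ = 4460 m/s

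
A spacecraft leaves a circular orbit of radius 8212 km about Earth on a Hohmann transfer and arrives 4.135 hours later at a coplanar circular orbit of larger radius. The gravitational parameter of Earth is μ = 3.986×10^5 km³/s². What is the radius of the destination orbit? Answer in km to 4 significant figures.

r₂ = 33310 km

Transfer time t = 4.135 hours = 14886 s, and t = π√(a_t³/μ).
So a_t = (μ t²/π²)^(1/3) = (3.986×10^5 × (14886)² / π²)^(1/3) = 20762 km.
Since a_t = (r₁ + r₂)/2, r₂ = 2a_t − r₁ = 2×20762 − 8212 = 33312 km.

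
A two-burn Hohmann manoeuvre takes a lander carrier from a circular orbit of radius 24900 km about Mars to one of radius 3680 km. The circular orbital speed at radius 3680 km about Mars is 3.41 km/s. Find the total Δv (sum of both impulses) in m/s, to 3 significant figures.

Δv = 1740 m/s

From the circular-orbit relation v² = μ/r at r = 3680 km: μ = v²r = (3.41)² × 3680 = 42791.4 km³/s².
The Hohmann ellipse has a_t = (r₁ + r₂)/2 = 14290 km.
At r₁ the circular-orbit speed is v₁ = √(μ/r₁) = 1.311 km/s.
On the transfer ellipse at r₁, vis-viva equation gives v_a = √[μ(2/r₁ − 1/a_t)] = 0.6653 km/s.
First burn Δv₁ = |v_a − v₁| = 0.6457 km/s.
At r₂, v₂ = √(μ/r₂) = 3.410 km/s.
Transfer-orbit speed at r₂: v_p = √[μ(2/r₂ − 1/a_t)] = 4.501 km/s.
Second burn Δv₂ = |v₂ − v_p| = 1.091 km/s.
Total Δv = Δv₁ + Δv₂ = 1.737 km/s.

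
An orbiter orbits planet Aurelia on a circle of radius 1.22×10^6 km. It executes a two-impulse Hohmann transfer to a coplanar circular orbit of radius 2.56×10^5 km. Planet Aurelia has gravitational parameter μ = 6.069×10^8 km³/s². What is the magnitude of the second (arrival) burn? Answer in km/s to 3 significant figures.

Δv₂ = 13.9 km/s

The Hohmann ellipse has a_t = (r₁ + r₂)/2 = 7.380×10^5 km.
On the circular orbit at r = 2.560×10^5 km, v_c = √(μ/r) = 48.69 km/s.
Transfer-orbit speed at the same r (vis-viva, a = a_t): v_t = √[μ(2/r − 1/a_t)] = 62.60 km/s.
Δv₂ = |v_t − v_c| = |62.60 − 48.69| = 13.91 km/s.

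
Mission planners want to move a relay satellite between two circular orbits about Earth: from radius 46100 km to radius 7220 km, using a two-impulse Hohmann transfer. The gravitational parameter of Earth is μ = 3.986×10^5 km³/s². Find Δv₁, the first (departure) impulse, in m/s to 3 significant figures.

Transfer-ellipse semi-major axis a_t = (r₁ + r₂)/2 = (46100 + 7220)/2 = 26660 km.
Circular speed at r = 46100 km: v_c = √(μ/r) = 2.940 km/s.
Transfer-orbit speed at the same r (vis-viva, a = a_t): v_t = √[μ(2/r − 1/a_t)] = 1.530 km/s.
Δv₁ = |v_t − v_c| = |1.530 − 2.940| = 1.410 km/s.

Δv₁ = 1410 m/s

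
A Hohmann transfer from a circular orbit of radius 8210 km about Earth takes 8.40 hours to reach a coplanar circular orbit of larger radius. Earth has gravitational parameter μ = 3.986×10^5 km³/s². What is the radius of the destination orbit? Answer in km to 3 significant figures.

r₂ = 58400 km

Transfer time t = 8.40 hours = 30240 s, and t = π√(a_t³/μ).
So a_t = (μ t²/π²)^(1/3) = (3.986×10^5 × (30240)² / π²)^(1/3) = 33302 km.
Since a_t = (r₁ + r₂)/2, r₂ = 2a_t − r₁ = 2×33302 − 8210 = 58394 km.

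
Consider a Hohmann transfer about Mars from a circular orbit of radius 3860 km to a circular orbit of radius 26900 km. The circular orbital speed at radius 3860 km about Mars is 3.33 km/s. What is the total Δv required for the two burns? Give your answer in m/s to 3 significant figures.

From the circular-orbit relation v² = μ/r at r = 3860 km: μ = v²r = (3.33)² × 3860 = 42803.2 km³/s².
Transfer-ellipse semi-major axis a_t = (r₁ + r₂)/2 = (3860 + 26900)/2 = 15380 km.
At r₁ the circular-orbit speed is v₁ = √(μ/r₁) = 3.3300 km/s.
Transfer-orbit speed at r₁ (vis-viva): v_p = √[μ(2/r₁ − 1/a_t)] = 4.4039 km/s.
First burn Δv₁ = |v_p − v₁| = 1.0739 km/s.
At r₂, v₂ = √(μ/r₂) = 1.261426 km/s.
Transfer-orbit speed at r₂: v_a = √[μ(2/r₂ − 1/a_t)] = 0.6319420 km/s.
Second burn Δv₂ = |v₂ − v_a| = 0.62948 km/s.
Δv = Δv₁ + Δv₂ = 1.0739 + 0.62948 = 1.703 km/s.

Δv = 1700 m/s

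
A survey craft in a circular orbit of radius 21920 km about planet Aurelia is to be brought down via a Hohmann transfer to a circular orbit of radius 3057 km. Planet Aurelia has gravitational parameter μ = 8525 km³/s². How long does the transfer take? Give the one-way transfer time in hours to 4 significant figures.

Semi-major axis of the transfer orbit: a_t = (21920 + 3057)/2 = 12488.5 km.
Transfer time t = π√(a_t³/μ) = π√((12488.5)³ / 8525) = 47490 s.
Converting: 47490 s ÷ 3600 s/hour = 13.19 hours.

t = 13.19 hours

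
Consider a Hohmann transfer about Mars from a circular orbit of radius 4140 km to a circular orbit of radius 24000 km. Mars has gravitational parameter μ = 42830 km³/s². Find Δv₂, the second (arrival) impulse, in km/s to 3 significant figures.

Δv₂ = 0.611 km/s

The Hohmann ellipse has a_t = (r₁ + r₂)/2 = 14070 km.
Circular speed at r = 24000 km: v_c = √(μ/r) = 1.33588 km/s.
Vis-viva on the transfer ellipse at r = 24000 km gives v_t = √[μ(2/r − 1/a_t)] = 0.724639 km/s.
Δv₂ = |v_t − v_c| = |0.724639 − 1.33588| = 0.6112 km/s.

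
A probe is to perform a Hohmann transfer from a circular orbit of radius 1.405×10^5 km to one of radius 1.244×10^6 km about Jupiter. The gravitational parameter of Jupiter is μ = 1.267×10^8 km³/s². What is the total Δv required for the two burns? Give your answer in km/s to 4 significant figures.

Δv = 15.77 km/s

The Hohmann ellipse has a_t = (r₁ + r₂)/2 = 6.9225×10^5 km.
Circular speed at r₁: v₁ = √(μ/r₁) = √(1.267×10^8/1.405×10^5) = 30.030 km/s.
On the transfer ellipse at r₁, v² = μ(2/r − 1/a) gives v_p = √[μ(2/r₁ − 1/a_t)] = 40.256 km/s.
First burn Δv₁ = |v_p − v₁| = 10.226 km/s.
Circular speed at r₂: v₂ = √(μ/r₂) = 10.092 km/s.
Transfer-orbit speed at r₂: v_a = √[μ(2/r₂ − 1/a_t)] = 4.5466 km/s.
Second burn Δv₂ = |v₂ − v_a| = 5.5454 km/s.
Δv = Δv₁ + Δv₂ = 10.226 + 5.5454 = 15.77 km/s.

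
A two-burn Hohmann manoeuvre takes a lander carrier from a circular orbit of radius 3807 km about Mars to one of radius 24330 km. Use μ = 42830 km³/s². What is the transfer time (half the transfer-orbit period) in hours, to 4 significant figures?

Semi-major axis of the transfer orbit: a_t = (3807 + 24330)/2 = 14068.5 km.
Transfer time t = π√(a_t³/μ) = π√((14068.5)³ / 42830) = 25330 s.
Converting: 25330 s ÷ 3600 s/hour = 7.036 hours.

t = 7.036 hours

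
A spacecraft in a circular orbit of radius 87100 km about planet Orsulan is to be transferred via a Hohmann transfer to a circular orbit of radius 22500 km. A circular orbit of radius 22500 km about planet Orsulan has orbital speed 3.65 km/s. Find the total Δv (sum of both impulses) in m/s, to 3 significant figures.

From the circular-orbit relation v² = μ/r at r = 22500 km: μ = v²r = (3.65)² × 22500 = 2.99756×10^5 km³/s².
Semi-major axis of the transfer orbit: a_t = (87100 + 22500)/2 = 54800 km.
At r₁ the circular-orbit speed is v₁ = √(μ/r₁) = 1.8551 km/s.
On the transfer ellipse at r₁, vis-viva equation gives v_a = √[μ(2/r₁ − 1/a_t)] = 1.1887 km/s.
First burn Δv₁ = |v_a − v₁| = 0.6664 km/s.
Circular speed at r₂: v₂ = √(μ/r₂) = 3.6500 km/s.
Transfer-orbit speed at r₂: v_p = √[μ(2/r₂ − 1/a_t)] = 4.6016 km/s.
Second burn Δv₂ = |v₂ − v_p| = 0.9516 km/s.
Total Δv = Δv₁ + Δv₂ = 1.618 km/s.

Δv = 1620 m/s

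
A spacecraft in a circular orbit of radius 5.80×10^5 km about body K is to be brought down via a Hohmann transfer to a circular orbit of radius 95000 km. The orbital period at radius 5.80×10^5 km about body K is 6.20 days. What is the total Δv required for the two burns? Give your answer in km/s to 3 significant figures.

From Kepler's third law T² = 4π²r³/μ at r = 5.80×10^5 km, T = 6.20 days = 6.20 × 86400 s = 5.3568×10^5 s: μ = 4π²r³/T² = 2.68431×10^7 km³/s².
Transfer-ellipse semi-major axis a_t = (r₁ + r₂)/2 = (5.800×10^5 + 95000)/2 = 3.375×10^5 km.
At r₁ the circular-orbit speed is v₁ = √(μ/r₁) = 6.803 km/s.
On the transfer ellipse at r₁, v² = μ(2/r − 1/a) gives v_a = √[μ(2/r₁ − 1/a_t)] = 3.609 km/s.
First burn Δv₁ = |v_a − v₁| = 3.194 km/s.
At r₂, v₂ = √(μ/r₂) = 16.8095 km/s.
Transfer-orbit speed at r₂: v_p = √[μ(2/r₂ − 1/a_t)] = 22.0359 km/s.
Second burn Δv₂ = |v₂ − v_p| = 5.226 km/s.
Total Δv = Δv₁ + Δv₂ = 8.420 km/s.

Δv = 8.42 km/s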